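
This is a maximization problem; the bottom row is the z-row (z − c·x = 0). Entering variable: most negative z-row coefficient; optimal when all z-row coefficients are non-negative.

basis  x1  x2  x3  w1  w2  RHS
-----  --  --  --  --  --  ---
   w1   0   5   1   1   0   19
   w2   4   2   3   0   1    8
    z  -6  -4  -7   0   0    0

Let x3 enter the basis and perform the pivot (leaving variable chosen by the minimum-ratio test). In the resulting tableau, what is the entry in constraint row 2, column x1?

Ratio test on column x3 — row 1: 19/1 = 19; row 2: 8/3 = 8/3. Minimum is 8/3 at row 2 (w2 leaves); pivot element 3.
Divide row 2 by 3; eliminate column x3 from the other rows.
In the new row 2, the x1 entry is the old entry divided by the pivot: 4/3 = 4/3.

4/3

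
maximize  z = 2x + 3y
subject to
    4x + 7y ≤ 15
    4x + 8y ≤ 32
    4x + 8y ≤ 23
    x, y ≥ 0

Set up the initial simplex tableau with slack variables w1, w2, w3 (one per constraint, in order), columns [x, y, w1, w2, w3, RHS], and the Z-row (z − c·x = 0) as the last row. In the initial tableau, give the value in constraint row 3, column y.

8

Constraint 3 has coefficient 8 on y.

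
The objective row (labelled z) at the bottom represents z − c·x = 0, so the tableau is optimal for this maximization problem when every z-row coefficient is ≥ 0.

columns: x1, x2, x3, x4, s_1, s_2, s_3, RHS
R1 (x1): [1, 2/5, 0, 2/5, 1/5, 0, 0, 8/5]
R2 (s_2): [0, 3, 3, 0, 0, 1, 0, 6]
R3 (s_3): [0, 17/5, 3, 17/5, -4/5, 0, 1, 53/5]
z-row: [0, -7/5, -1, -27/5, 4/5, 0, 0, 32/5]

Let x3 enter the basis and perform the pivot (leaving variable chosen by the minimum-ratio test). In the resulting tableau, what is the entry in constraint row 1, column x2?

2/5

Ratio test on column x3 — row 1: entry 0 ≤ 0; row 2: 6/3 = 2; row 3: (53/5)/3 = 53/15. Minimum is 2 at row 2 (s_2 leaves); pivot element 3.
Divide row 2 by 3; eliminate column x3 from the other rows.
Row 1 update in column x2: 2/5 − 0·1 = 2/5.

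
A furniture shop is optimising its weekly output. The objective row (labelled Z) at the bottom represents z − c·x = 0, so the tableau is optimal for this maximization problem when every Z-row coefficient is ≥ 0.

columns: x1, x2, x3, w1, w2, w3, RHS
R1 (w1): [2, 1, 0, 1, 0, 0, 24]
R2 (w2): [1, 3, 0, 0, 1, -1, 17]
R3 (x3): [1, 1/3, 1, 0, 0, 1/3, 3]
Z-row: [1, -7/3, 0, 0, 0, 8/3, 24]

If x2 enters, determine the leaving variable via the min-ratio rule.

w2

Column x2 entries and ratios — w1: 24/1 = 24; w2: 17/3 = 17/3; x3: 3/(1/3) = 9.
Smallest ratio is 17/3 in the row of w2, so w2 leaves.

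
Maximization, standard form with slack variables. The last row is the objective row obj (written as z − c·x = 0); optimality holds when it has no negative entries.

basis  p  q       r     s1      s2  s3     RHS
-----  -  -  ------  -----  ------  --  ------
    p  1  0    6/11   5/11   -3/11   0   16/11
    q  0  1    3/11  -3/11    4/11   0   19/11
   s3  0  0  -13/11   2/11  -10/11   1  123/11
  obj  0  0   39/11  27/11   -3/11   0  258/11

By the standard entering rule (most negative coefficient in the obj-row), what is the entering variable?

s2

Negative obj-row entries: s2: -3/11.
The most negative is -3/11 in column s2, so s2 enters.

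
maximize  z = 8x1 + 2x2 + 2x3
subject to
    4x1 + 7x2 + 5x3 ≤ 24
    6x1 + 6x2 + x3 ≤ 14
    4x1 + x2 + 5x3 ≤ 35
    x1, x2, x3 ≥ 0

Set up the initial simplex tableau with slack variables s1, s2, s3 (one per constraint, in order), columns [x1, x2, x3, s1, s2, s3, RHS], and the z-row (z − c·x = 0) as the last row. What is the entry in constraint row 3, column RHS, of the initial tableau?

The RHS of constraint 3 is b_3 = 35.

35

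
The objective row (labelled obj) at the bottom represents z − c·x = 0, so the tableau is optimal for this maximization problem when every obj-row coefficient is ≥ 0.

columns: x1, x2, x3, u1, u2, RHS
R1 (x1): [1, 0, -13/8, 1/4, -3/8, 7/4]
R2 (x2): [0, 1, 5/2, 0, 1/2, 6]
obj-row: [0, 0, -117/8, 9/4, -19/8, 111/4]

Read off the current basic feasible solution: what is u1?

0

u1 is not in the basis, so in the current basic feasible solution u1 = 0.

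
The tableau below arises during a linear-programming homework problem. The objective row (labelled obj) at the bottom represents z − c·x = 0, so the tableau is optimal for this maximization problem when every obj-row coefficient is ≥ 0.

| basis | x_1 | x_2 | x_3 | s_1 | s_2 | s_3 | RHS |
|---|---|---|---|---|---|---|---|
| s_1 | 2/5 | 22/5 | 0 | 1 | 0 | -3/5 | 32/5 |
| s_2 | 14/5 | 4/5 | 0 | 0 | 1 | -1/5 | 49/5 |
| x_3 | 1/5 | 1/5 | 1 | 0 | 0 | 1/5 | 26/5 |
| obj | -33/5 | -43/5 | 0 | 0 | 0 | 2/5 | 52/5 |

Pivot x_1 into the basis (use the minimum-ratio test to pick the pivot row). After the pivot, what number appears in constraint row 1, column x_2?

30/7

Ratio test on column x_1 — row 1: (32/5)/(2/5) = 16; row 2: (49/5)/(14/5) = 7/2; row 3: (26/5)/(1/5) = 26. Minimum is 7/2 at row 2 (s_2 leaves); pivot element 14/5.
Divide row 2 by 14/5; eliminate column x_1 from the other rows.
Row 1 update in column x_2: 22/5 − (2/5)·(2/7) = 30/7.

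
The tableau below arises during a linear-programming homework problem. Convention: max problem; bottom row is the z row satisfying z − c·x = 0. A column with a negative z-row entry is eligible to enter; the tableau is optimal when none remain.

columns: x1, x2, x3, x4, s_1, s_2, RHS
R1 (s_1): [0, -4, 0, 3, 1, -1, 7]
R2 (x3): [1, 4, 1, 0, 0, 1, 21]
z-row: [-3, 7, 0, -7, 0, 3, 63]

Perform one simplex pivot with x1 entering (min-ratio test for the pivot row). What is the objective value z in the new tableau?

126

Ratio test on column x1 — row 1: entry 0 ≤ 0; row 2: 21/1 = 21. Minimum is 21 at row 2 (x3 leaves); pivot element 1.
Pivot on row 2; the z-row RHS becomes 63 − (-3)·21 = 126.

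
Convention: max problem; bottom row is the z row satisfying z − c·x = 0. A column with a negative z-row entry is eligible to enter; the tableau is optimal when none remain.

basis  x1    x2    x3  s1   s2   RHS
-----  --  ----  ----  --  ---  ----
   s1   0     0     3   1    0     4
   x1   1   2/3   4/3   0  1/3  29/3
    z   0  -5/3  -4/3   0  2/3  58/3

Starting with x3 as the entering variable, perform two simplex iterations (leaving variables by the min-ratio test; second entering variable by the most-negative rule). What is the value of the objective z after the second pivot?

245/6

Ratio test on column x3 — row 1: 4/3 = 4/3; row 2: (29/3)/(4/3) = 29/4. Minimum is 4/3 at row 1 (s1 leaves); pivot element 3.
Pivot on row 1; the z-row RHS becomes 58/3 − (-4/3)·(4/3) = 190/9.
Next entering variable (most negative z-row entry -5/3): x2.
Ratio test on column x2 — row 1: entry 0 ≤ 0; row 2: (71/9)/(2/3) = 71/6. Minimum is 71/6 at row 2 (x1 leaves); pivot element 2/3.
After the second pivot the z-row RHS is 190/9 − (-5/3)·(71/6) = 245/6.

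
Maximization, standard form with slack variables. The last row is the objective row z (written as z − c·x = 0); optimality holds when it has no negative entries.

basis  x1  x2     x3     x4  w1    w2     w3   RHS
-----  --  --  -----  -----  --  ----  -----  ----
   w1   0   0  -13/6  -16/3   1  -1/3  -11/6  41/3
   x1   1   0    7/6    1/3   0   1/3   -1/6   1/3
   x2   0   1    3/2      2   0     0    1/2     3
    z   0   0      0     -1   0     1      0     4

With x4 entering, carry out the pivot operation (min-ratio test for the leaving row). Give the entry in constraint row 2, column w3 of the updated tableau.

Ratio test on column x4 — row 1: entry -16/3 ≤ 0; row 2: (1/3)/(1/3) = 1; row 3: 3/2 = 3/2. Minimum is 1 at row 2 (x1 leaves); pivot element 1/3.
Divide row 2 by 1/3; eliminate column x4 from the other rows.
In the new row 2, the w3 entry is the old entry divided by the pivot: (-1/6)/(1/3) = -1/2.

-1/2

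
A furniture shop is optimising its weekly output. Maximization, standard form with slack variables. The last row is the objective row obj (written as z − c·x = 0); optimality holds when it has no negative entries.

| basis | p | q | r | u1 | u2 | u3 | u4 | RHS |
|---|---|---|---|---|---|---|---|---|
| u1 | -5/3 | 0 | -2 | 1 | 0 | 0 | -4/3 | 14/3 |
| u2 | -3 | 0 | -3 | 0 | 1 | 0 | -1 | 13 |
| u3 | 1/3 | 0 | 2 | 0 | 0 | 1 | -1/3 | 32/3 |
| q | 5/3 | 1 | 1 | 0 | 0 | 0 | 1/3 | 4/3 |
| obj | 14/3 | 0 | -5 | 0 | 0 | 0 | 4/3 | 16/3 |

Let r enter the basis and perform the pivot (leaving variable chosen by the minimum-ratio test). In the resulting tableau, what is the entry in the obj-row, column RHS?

Ratio test on column r — row 1: entry -2 ≤ 0; row 2: entry -3 ≤ 0; row 3: (32/3)/2 = 16/3; row 4: (4/3)/1 = 4/3. Minimum is 4/3 at row 4 (q leaves); pivot element 1.
Divide row 4 by 1; eliminate column r from the other rows.
obj-row update in column RHS: 16/3 − (-5)·(4/3) = 12.

12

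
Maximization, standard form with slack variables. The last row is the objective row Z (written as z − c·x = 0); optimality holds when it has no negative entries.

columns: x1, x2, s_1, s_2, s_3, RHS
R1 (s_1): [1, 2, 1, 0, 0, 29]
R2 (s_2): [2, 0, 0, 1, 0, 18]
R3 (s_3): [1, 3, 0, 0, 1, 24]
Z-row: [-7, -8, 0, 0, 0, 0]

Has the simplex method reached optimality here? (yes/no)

no

The Z-row has a negative entry -8 in column x2, so it is not optimal.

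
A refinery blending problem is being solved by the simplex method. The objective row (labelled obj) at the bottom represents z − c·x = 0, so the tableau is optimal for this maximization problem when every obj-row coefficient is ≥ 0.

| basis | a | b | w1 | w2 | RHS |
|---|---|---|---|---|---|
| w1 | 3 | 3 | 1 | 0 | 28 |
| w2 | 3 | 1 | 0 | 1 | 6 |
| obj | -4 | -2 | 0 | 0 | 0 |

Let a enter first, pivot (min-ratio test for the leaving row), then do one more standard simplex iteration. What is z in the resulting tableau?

Ratio test on column a — row 1: 28/3 = 28/3; row 2: 6/3 = 2. Minimum is 2 at row 2 (w2 leaves); pivot element 3.
Pivot on row 2; the obj-row RHS becomes 0 − (-4)·2 = 8.
Next entering variable (most negative obj-row entry -2/3): b.
Ratio test on column b — row 1: 22/2 = 11; row 2: 2/(1/3) = 6. Minimum is 6 at row 2 (a leaves); pivot element 1/3.
After the second pivot the obj-row RHS is 8 − (-2/3)·6 = 12.

12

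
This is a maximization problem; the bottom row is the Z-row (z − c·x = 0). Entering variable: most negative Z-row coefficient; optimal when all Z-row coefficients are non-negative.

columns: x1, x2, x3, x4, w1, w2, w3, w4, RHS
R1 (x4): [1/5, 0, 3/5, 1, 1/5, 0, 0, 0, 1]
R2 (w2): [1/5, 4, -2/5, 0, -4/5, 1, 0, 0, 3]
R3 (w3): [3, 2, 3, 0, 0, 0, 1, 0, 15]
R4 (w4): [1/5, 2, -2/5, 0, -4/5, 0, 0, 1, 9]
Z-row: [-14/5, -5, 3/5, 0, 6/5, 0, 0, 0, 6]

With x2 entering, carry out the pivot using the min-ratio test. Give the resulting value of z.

Ratio test on column x2 — row 1: entry 0 ≤ 0; row 2: 3/4 = 3/4; row 3: 15/2 = 15/2; row 4: 9/2 = 9/2. Minimum is 3/4 at row 2 (w2 leaves); pivot element 4.
Pivot on row 2; the Z-row RHS becomes 6 − (-5)·(3/4) = 39/4.

39/4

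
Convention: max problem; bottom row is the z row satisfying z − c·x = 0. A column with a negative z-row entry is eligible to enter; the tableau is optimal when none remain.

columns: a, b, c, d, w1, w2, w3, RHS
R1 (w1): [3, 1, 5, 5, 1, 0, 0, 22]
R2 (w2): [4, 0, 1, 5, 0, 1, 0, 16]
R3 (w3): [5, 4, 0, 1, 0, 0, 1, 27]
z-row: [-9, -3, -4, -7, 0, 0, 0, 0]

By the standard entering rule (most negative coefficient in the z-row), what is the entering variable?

Negative z-row entries: a: -9, b: -3, c: -4, d: -7.
The most negative is -9 in column a, so a enters.

a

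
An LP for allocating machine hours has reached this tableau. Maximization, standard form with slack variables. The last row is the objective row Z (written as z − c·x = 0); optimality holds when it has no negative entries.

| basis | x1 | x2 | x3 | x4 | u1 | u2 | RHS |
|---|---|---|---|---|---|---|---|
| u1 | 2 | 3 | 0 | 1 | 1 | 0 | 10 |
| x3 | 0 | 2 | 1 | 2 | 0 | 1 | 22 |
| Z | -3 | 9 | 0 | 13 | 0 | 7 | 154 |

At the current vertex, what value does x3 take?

22

x3 is basic (row 2); its value is the RHS of that row, 22.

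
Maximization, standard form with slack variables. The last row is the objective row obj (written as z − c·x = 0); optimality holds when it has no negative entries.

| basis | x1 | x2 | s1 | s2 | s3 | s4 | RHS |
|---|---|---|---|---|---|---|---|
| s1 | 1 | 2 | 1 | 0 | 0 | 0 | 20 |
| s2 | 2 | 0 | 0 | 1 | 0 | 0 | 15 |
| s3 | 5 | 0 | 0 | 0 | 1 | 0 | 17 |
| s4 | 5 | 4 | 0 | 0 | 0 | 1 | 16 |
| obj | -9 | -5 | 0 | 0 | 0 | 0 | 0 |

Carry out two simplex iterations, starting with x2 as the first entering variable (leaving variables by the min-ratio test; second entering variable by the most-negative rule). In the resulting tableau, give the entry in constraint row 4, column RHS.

Ratio test on column x2 — row 1: 20/2 = 10; row 2: entry 0 ≤ 0; row 3: entry 0 ≤ 0; row 4: 16/4 = 4. Minimum is 4 at row 4 (s4 leaves); pivot element 4.
Divide row 4 by 4; eliminate column x2 from the other rows.
Second iteration: most negative obj-row entry is -11/4 in column x1, so x1 enters.
Ratio test on column x1 — row 1: entry -3/2 ≤ 0; row 2: 15/2 = 15/2; row 3: 17/5 = 17/5; row 4: 4/(5/4) = 16/5. Minimum is 16/5 at row 4 (x2 leaves); pivot element 5/4.
Divide row 4 by 5/4; eliminate column x1 from the other rows.
After both pivots, the entry at constraint row 4, column RHS is 16/5.

16/5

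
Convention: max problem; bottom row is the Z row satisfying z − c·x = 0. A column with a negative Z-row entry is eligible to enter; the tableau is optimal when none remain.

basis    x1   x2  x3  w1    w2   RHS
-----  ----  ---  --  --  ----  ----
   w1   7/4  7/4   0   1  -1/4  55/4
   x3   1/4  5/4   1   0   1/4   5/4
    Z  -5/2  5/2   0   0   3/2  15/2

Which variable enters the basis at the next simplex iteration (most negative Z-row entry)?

Negative Z-row entries: x1: -5/2.
The most negative is -5/2 in column x1, so x1 enters.

x1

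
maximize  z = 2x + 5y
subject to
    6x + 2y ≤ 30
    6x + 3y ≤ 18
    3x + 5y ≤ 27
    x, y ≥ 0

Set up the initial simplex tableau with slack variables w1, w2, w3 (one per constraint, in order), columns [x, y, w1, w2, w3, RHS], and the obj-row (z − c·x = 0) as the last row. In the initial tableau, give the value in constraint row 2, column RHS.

18

The RHS of constraint 2 is b_2 = 18.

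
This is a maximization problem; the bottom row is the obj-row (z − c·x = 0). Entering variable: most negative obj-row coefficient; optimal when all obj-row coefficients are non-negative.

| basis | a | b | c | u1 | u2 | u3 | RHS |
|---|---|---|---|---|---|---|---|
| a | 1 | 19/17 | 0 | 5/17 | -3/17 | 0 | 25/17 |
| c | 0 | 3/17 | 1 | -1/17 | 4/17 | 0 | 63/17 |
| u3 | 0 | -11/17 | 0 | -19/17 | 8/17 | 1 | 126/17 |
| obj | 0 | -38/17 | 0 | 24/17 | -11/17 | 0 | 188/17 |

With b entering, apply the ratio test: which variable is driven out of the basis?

a

Column b entries and ratios — a: (25/17)/(19/17) = 25/19; c: (63/17)/(3/17) = 21; u3: -11/17 ≤ 0, skip.
Smallest ratio is 25/19 in the row of a, so a leaves.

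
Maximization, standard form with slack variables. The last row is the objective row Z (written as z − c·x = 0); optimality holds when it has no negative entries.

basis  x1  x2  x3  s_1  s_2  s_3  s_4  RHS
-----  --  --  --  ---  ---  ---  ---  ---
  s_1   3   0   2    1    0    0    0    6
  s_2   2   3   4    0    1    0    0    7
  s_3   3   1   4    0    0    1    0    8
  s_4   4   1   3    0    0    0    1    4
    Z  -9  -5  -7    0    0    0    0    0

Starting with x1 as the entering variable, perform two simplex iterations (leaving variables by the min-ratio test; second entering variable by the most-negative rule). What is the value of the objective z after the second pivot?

29/2

Ratio test on column x1 — row 1: 6/3 = 2; row 2: 7/2 = 7/2; row 3: 8/3 = 8/3; row 4: 4/4 = 1. Minimum is 1 at row 4 (s_4 leaves); pivot element 4.
Pivot on row 4; the Z-row RHS becomes 0 − (-9)·1 = 9.
Next entering variable (most negative Z-row entry -11/4): x2.
Ratio test on column x2 — row 1: entry -3/4 ≤ 0; row 2: 5/(5/2) = 2; row 3: 5/(1/4) = 20; row 4: 1/(1/4) = 4. Minimum is 2 at row 2 (s_2 leaves); pivot element 5/2.
After the second pivot the Z-row RHS is 9 − (-11/4)·2 = 29/2.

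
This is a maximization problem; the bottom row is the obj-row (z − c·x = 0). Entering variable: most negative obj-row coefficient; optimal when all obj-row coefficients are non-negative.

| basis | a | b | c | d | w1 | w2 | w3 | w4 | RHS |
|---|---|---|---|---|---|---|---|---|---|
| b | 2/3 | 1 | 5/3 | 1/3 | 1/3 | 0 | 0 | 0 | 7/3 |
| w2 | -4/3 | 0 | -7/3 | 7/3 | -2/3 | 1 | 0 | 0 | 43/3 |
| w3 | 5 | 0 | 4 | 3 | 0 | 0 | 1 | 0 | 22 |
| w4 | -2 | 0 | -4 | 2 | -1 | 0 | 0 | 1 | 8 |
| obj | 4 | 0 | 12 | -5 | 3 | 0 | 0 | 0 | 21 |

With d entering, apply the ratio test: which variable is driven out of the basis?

Column d entries and ratios — b: (7/3)/(1/3) = 7; w2: (43/3)/(7/3) = 43/7; w3: 22/3 = 22/3; w4: 8/2 = 4.
Smallest ratio is 4 in the row of w4, so w4 leaves.

w4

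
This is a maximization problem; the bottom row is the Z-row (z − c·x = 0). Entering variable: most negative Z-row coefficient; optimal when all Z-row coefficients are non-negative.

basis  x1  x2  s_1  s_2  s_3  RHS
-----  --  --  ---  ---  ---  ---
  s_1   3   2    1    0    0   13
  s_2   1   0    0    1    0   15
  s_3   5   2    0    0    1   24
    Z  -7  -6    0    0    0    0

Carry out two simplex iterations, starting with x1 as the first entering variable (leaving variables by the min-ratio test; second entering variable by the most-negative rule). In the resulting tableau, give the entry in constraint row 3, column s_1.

-1

Ratio test on column x1 — row 1: 13/3 = 13/3; row 2: 15/1 = 15; row 3: 24/5 = 24/5. Minimum is 13/3 at row 1 (s_1 leaves); pivot element 3.
Divide row 1 by 3; eliminate column x1 from the other rows.
Second iteration: most negative Z-row entry is -4/3 in column x2, so x2 enters.
Ratio test on column x2 — row 1: (13/3)/(2/3) = 13/2; row 2: entry -2/3 ≤ 0; row 3: entry -4/3 ≤ 0. Minimum is 13/2 at row 1 (x1 leaves); pivot element 2/3.
Divide row 1 by 2/3; eliminate column x2 from the other rows.
After both pivots, the entry at constraint row 3, column s_1 is -1.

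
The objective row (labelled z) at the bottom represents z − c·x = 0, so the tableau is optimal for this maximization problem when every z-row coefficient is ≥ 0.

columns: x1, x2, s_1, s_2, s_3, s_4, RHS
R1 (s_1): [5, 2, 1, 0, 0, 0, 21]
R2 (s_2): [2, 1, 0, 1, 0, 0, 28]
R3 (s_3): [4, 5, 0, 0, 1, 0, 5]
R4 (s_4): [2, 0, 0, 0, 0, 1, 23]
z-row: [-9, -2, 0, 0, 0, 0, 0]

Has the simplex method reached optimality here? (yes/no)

no

The z-row has a negative entry -9 in column x1, so it is not optimal.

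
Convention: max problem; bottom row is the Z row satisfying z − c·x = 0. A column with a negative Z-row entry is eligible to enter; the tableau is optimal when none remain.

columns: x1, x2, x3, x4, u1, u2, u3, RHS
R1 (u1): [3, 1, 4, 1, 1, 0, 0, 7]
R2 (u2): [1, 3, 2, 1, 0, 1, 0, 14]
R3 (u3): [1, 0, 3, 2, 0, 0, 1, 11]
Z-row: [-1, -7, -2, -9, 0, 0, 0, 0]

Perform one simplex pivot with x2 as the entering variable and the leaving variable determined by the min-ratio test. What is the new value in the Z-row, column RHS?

Ratio test on column x2 — row 1: 7/1 = 7; row 2: 14/3 = 14/3; row 3: entry 0 ≤ 0. Minimum is 14/3 at row 2 (u2 leaves); pivot element 3.
Divide row 2 by 3; eliminate column x2 from the other rows.
Z-row update in column RHS: 0 − (-7)·(14/3) = 98/3.

98/3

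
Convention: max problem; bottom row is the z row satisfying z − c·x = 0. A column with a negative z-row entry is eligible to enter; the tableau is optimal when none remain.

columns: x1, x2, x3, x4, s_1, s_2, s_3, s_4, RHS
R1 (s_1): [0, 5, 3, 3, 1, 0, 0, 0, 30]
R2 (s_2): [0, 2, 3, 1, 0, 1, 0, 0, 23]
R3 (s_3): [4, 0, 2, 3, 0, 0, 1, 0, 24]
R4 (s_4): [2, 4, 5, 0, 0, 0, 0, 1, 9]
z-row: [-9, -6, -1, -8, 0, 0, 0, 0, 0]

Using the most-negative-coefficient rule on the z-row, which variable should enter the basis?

x1

Negative z-row entries: x1: -9, x2: -6, x3: -1, x4: -8.
The most negative is -9 in column x1, so x1 enters.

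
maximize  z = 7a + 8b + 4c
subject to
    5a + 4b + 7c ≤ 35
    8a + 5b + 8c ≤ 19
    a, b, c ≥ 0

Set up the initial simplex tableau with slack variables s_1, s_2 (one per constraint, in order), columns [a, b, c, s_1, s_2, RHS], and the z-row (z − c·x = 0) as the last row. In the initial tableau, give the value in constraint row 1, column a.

5

Constraint 1 has coefficient 5 on a.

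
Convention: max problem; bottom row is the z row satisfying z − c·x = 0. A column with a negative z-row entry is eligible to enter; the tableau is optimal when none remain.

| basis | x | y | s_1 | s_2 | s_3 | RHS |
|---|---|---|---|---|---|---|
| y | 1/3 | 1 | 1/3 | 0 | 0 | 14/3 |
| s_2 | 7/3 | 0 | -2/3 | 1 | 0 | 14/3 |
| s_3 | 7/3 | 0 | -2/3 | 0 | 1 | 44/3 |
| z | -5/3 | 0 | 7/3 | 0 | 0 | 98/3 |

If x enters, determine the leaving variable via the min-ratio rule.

Column x entries and ratios — y: (14/3)/(1/3) = 14; s_2: (14/3)/(7/3) = 2; s_3: (44/3)/(7/3) = 44/7.
Smallest ratio is 2 in the row of s_2, so s_2 leaves.

s_2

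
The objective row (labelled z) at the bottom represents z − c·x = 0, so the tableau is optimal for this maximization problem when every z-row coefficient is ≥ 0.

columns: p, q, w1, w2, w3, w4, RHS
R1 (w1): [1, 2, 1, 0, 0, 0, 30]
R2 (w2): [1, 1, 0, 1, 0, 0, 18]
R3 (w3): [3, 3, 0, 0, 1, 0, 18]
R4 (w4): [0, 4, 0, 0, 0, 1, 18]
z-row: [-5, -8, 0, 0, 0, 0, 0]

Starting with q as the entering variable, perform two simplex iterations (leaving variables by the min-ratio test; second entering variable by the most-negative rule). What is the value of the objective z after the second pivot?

87/2

Ratio test on column q — row 1: 30/2 = 15; row 2: 18/1 = 18; row 3: 18/3 = 6; row 4: 18/4 = 9/2. Minimum is 9/2 at row 4 (w4 leaves); pivot element 4.
Pivot on row 4; the z-row RHS becomes 0 − (-8)·(9/2) = 36.
Next entering variable (most negative z-row entry -5): p.
Ratio test on column p — row 1: 21/1 = 21; row 2: (27/2)/1 = 27/2; row 3: (9/2)/3 = 3/2; row 4: entry 0 ≤ 0. Minimum is 3/2 at row 3 (w3 leaves); pivot element 3.
After the second pivot the z-row RHS is 36 − (-5)·(3/2) = 87/2.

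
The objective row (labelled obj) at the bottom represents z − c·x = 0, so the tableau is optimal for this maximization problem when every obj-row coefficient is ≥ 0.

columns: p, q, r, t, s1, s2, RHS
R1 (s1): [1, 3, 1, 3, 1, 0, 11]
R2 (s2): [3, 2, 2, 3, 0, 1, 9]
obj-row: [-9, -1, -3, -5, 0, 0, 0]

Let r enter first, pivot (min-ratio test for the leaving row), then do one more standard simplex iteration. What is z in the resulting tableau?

Ratio test on column r — row 1: 11/1 = 11; row 2: 9/2 = 9/2. Minimum is 9/2 at row 2 (s2 leaves); pivot element 2.
Pivot on row 2; the obj-row RHS becomes 0 − (-3)·(9/2) = 27/2.
Next entering variable (most negative obj-row entry -9/2): p.
Ratio test on column p — row 1: entry -1/2 ≤ 0; row 2: (9/2)/(3/2) = 3. Minimum is 3 at row 2 (r leaves); pivot element 3/2.
After the second pivot the obj-row RHS is 27/2 − (-9/2)·3 = 27.

27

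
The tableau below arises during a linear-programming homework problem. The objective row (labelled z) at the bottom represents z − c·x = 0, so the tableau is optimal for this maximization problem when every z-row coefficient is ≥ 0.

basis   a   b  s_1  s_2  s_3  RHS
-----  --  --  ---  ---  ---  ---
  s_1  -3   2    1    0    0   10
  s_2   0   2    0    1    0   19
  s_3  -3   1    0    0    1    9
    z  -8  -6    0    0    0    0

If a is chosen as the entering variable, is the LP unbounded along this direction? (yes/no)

Every constraint-row entry in column a is ≤ 0, so increasing a is unbounded.

yes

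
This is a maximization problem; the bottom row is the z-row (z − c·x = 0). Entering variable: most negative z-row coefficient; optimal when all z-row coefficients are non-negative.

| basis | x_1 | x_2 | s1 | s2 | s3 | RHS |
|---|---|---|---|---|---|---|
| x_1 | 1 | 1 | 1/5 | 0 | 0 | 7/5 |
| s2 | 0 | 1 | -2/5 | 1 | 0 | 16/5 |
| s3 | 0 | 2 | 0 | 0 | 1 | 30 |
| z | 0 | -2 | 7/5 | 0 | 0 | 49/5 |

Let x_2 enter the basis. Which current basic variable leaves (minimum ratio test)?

Column x_2 entries and ratios — x_1: (7/5)/1 = 7/5; s2: (16/5)/1 = 16/5; s3: 30/2 = 15.
Smallest ratio is 7/5 in the row of x_1, so x_1 leaves.

x_1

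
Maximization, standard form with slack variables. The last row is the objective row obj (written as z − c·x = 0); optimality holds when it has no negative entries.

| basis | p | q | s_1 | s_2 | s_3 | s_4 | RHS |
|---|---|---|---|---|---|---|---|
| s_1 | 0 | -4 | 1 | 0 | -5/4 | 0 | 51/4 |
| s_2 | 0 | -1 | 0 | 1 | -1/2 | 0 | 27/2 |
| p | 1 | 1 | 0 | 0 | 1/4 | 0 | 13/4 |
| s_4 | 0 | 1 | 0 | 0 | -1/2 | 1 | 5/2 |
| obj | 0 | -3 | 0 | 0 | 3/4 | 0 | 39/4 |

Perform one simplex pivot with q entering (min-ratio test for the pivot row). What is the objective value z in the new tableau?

Ratio test on column q — row 1: entry -4 ≤ 0; row 2: entry -1 ≤ 0; row 3: (13/4)/1 = 13/4; row 4: (5/2)/1 = 5/2. Minimum is 5/2 at row 4 (s_4 leaves); pivot element 1.
Pivot on row 4; the obj-row RHS becomes 39/4 − (-3)·(5/2) = 69/4.

69/4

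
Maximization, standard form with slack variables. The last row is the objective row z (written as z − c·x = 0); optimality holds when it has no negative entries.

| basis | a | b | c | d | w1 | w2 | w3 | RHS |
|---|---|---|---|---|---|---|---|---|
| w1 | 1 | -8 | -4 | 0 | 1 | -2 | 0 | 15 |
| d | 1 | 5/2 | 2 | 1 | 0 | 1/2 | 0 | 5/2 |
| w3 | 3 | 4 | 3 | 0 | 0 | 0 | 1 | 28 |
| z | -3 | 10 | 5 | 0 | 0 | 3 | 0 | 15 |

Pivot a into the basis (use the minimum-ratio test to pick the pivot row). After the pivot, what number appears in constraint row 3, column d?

Ratio test on column a — row 1: 15/1 = 15; row 2: (5/2)/1 = 5/2; row 3: 28/3 = 28/3. Minimum is 5/2 at row 2 (d leaves); pivot element 1.
Divide row 2 by 1; eliminate column a from the other rows.
Row 3 update in column d: 0 − 3·1 = -3.

-3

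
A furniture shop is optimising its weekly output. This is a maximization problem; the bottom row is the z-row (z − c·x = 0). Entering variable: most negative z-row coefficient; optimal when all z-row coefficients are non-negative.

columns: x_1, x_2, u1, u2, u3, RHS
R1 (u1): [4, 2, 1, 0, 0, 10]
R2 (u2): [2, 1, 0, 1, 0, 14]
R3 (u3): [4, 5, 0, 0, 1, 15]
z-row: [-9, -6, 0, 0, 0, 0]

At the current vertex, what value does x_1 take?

0

x_1 is not in the basis, so in the current basic feasible solution x_1 = 0.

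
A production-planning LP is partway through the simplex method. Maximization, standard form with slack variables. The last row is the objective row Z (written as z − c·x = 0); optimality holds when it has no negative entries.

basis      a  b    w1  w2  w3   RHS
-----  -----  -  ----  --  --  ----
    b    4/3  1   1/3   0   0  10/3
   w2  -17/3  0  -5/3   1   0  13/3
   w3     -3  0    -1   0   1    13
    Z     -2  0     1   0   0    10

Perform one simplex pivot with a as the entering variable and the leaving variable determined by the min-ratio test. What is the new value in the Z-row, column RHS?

Ratio test on column a — row 1: (10/3)/(4/3) = 5/2; row 2: entry -17/3 ≤ 0; row 3: entry -3 ≤ 0. Minimum is 5/2 at row 1 (b leaves); pivot element 4/3.
Divide row 1 by 4/3; eliminate column a from the other rows.
Z-row update in column RHS: 10 − (-2)·(5/2) = 15.

15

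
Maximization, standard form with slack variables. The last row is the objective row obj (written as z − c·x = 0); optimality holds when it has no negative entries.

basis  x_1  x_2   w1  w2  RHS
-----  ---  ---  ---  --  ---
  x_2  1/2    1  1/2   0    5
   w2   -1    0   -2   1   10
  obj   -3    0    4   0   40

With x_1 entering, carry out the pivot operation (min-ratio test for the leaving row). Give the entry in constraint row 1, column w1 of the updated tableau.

1

Ratio test on column x_1 — row 1: 5/(1/2) = 10; row 2: entry -1 ≤ 0. Minimum is 10 at row 1 (x_2 leaves); pivot element 1/2.
Divide row 1 by 1/2; eliminate column x_1 from the other rows.
In the new row 1, the w1 entry is the old entry divided by the pivot: (1/2)/(1/2) = 1.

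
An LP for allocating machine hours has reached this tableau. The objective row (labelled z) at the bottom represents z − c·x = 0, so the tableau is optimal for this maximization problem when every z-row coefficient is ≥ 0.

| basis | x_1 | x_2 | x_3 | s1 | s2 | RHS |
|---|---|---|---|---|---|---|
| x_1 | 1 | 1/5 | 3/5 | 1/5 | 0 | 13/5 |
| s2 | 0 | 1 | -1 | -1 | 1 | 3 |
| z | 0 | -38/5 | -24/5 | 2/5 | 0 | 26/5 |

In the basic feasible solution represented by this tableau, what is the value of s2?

s2 is basic (row 2); its value is the RHS of that row, 3.

3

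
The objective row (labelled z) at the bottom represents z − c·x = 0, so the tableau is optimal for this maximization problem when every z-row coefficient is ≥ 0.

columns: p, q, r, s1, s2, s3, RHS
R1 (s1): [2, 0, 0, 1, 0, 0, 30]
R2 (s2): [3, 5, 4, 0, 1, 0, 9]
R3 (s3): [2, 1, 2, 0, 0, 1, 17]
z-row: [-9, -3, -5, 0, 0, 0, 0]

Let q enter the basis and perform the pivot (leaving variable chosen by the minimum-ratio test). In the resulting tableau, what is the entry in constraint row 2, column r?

Ratio test on column q — row 1: entry 0 ≤ 0; row 2: 9/5 = 9/5; row 3: 17/1 = 17. Minimum is 9/5 at row 2 (s2 leaves); pivot element 5.
Divide row 2 by 5; eliminate column q from the other rows.
In the new row 2, the r entry is the old entry divided by the pivot: 4/5 = 4/5.

4/5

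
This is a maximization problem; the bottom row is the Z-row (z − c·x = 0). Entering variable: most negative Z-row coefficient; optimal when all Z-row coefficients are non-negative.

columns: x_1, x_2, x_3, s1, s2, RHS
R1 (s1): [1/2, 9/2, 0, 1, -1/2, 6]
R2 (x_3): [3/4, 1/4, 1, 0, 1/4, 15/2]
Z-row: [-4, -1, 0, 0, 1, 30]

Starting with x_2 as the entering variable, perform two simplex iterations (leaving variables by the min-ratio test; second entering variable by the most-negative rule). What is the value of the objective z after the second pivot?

909/13

Ratio test on column x_2 — row 1: 6/(9/2) = 4/3; row 2: (15/2)/(1/4) = 30. Minimum is 4/3 at row 1 (s1 leaves); pivot element 9/2.
Pivot on row 1; the Z-row RHS becomes 30 − (-1)·(4/3) = 94/3.
Next entering variable (most negative Z-row entry -35/9): x_1.
Ratio test on column x_1 — row 1: (4/3)/(1/9) = 12; row 2: (43/6)/(13/18) = 129/13. Minimum is 129/13 at row 2 (x_3 leaves); pivot element 13/18.
After the second pivot the Z-row RHS is 94/3 − (-35/9)·(129/13) = 909/13.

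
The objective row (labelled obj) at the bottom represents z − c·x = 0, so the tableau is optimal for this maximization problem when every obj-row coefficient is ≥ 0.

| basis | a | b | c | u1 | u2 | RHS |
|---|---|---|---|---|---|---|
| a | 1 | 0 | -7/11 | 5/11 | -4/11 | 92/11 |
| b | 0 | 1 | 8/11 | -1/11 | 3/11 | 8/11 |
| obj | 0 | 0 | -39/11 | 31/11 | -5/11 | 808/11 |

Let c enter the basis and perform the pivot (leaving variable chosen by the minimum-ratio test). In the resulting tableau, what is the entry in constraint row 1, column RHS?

9

Ratio test on column c — row 1: entry -7/11 ≤ 0; row 2: (8/11)/(8/11) = 1. Minimum is 1 at row 2 (b leaves); pivot element 8/11.
Divide row 2 by 8/11; eliminate column c from the other rows.
Row 1 update in column RHS: 92/11 − (-7/11)·1 = 9.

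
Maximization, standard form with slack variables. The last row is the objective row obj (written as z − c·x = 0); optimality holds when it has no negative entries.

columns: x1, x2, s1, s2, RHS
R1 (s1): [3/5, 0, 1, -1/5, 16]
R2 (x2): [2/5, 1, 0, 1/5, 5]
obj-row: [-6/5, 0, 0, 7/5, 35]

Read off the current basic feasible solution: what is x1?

x1 is not in the basis, so in the current basic feasible solution x1 = 0.

0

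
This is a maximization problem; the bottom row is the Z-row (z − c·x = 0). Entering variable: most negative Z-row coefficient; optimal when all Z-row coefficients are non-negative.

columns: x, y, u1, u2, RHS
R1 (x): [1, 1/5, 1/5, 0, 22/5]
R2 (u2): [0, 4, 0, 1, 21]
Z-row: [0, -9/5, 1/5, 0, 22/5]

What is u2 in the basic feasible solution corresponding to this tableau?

u2 is basic (row 2); its value is the RHS of that row, 21.

21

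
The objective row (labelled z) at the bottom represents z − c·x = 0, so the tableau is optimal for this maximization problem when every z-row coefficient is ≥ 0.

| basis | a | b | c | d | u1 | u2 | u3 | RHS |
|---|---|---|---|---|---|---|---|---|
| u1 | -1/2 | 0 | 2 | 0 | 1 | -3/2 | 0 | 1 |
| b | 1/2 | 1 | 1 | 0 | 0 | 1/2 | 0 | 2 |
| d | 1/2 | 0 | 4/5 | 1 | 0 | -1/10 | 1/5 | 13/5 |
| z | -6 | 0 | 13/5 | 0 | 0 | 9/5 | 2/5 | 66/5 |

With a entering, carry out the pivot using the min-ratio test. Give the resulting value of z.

Ratio test on column a — row 1: entry -1/2 ≤ 0; row 2: 2/(1/2) = 4; row 3: (13/5)/(1/2) = 26/5. Minimum is 4 at row 2 (b leaves); pivot element 1/2.
Pivot on row 2; the z-row RHS becomes 66/5 − (-6)·4 = 186/5.

186/5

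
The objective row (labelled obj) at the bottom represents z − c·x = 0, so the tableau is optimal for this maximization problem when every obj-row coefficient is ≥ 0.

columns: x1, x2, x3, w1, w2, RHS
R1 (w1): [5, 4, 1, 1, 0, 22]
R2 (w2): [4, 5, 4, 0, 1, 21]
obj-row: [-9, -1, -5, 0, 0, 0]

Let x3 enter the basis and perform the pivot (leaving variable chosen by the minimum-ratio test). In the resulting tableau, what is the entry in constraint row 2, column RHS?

21/4

Ratio test on column x3 — row 1: 22/1 = 22; row 2: 21/4 = 21/4. Minimum is 21/4 at row 2 (w2 leaves); pivot element 4.
Divide row 2 by 4; eliminate column x3 from the other rows.
In the new row 2, the RHS entry is the old entry divided by the pivot: 21/4 = 21/4.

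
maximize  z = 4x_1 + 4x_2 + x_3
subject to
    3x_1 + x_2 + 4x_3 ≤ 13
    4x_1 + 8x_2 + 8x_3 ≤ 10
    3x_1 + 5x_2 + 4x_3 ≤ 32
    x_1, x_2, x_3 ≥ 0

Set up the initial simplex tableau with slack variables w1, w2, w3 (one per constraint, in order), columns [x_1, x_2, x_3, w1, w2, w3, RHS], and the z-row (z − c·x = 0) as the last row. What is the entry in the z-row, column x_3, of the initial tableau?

-1

The z-row carries the negated objective coefficients: the x_3 entry is -1.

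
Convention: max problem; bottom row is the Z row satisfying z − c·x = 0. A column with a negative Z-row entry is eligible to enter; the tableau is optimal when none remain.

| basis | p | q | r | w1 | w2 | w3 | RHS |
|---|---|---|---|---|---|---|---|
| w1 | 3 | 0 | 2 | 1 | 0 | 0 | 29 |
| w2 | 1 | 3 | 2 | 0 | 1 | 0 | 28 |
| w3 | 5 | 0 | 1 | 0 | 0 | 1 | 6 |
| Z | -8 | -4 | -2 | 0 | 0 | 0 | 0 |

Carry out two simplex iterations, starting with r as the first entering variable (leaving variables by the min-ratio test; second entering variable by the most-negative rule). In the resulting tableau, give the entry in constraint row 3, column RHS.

Ratio test on column r — row 1: 29/2 = 29/2; row 2: 28/2 = 14; row 3: 6/1 = 6. Minimum is 6 at row 3 (w3 leaves); pivot element 1.
Divide row 3 by 1; eliminate column r from the other rows.
Second iteration: most negative Z-row entry is -4 in column q, so q enters.
Ratio test on column q — row 1: entry 0 ≤ 0; row 2: 16/3 = 16/3; row 3: entry 0 ≤ 0. Minimum is 16/3 at row 2 (w2 leaves); pivot element 3.
Divide row 2 by 3; eliminate column q from the other rows.
After both pivots, the entry at constraint row 3, column RHS is 6.

6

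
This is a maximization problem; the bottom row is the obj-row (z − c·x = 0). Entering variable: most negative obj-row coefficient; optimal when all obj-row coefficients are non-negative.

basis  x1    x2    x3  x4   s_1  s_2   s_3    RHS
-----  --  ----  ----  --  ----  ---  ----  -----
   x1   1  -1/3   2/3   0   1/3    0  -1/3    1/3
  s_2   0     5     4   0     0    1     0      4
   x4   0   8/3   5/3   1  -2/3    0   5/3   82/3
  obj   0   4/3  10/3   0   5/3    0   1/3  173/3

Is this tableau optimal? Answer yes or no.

yes

Every obj-row coefficient is ≥ 0, so the tableau is optimal.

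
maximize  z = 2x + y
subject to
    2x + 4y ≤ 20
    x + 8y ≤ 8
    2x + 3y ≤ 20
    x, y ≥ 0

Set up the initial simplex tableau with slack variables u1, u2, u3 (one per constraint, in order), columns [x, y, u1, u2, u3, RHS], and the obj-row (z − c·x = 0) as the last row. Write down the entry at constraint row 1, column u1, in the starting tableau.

Slack u1 belongs to constraint 1; its column is the unit vector e_1, so the entry in row 1 is 1.

1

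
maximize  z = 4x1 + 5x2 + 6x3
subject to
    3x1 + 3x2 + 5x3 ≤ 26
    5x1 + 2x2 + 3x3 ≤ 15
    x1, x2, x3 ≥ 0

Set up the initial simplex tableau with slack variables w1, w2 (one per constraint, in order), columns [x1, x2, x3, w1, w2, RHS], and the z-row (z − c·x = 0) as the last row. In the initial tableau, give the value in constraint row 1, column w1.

1

Slack w1 belongs to constraint 1; its column is the unit vector e_1, so the entry in row 1 is 1.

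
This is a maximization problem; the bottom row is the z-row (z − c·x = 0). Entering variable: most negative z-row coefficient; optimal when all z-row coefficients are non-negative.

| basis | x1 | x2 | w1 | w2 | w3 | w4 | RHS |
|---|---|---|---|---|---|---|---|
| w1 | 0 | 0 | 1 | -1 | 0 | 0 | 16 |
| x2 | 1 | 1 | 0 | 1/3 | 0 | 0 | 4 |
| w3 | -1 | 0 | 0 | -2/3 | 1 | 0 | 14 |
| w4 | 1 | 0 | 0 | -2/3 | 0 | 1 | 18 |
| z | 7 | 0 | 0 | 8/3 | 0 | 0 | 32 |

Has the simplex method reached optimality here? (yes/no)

Every z-row coefficient is ≥ 0, so the tableau is optimal.

yes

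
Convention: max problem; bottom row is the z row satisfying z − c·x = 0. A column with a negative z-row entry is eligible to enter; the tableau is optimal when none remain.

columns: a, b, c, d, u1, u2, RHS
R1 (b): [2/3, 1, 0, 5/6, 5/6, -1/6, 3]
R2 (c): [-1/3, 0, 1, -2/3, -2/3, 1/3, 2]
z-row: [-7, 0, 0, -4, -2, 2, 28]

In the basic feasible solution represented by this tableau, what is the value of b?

b is basic (row 1); its value is the RHS of that row, 3.

3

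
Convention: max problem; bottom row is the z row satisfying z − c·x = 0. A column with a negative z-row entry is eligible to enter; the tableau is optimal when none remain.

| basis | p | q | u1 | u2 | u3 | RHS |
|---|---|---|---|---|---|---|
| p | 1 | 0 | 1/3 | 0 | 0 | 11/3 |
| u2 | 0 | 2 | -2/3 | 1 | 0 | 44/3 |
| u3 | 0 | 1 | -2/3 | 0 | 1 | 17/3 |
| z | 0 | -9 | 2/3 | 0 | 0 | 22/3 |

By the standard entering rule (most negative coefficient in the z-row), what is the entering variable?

Negative z-row entries: q: -9.
The most negative is -9 in column q, so q enters.

q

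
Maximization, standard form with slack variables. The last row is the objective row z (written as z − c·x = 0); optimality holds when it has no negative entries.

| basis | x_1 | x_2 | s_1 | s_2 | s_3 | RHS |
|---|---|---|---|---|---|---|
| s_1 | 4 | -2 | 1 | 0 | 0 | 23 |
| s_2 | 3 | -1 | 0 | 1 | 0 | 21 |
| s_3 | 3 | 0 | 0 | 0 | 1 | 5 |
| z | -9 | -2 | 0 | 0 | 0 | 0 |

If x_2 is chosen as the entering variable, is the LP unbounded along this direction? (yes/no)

Every constraint-row entry in column x_2 is ≤ 0, so increasing x_2 is unbounded.

yes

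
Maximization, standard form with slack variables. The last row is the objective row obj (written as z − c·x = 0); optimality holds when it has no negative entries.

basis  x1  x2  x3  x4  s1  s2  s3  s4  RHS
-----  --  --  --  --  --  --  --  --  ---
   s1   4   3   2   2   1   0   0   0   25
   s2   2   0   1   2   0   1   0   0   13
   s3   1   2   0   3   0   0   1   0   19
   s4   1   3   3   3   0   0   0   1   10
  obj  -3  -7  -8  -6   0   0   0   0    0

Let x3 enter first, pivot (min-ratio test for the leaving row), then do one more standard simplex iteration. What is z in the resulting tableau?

57/2

Ratio test on column x3 — row 1: 25/2 = 25/2; row 2: 13/1 = 13; row 3: entry 0 ≤ 0; row 4: 10/3 = 10/3. Minimum is 10/3 at row 4 (s4 leaves); pivot element 3.
Pivot on row 4; the obj-row RHS becomes 0 − (-8)·(10/3) = 80/3.
Next entering variable (most negative obj-row entry -1/3): x1.
Ratio test on column x1 — row 1: (55/3)/(10/3) = 11/2; row 2: (29/3)/(5/3) = 29/5; row 3: 19/1 = 19; row 4: (10/3)/(1/3) = 10. Minimum is 11/2 at row 1 (s1 leaves); pivot element 10/3.
After the second pivot the obj-row RHS is 80/3 − (-1/3)·(11/2) = 57/2.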